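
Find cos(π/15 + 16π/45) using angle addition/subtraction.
cos(π/15 + 16π/45) = cos π/15 cos 16π/45 - sin π/15 sin 16π/45 = 0.2419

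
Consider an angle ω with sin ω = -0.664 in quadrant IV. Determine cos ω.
cos ω = √(1 - sin²ω) = 0.7477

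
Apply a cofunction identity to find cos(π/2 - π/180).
cos(π/2 - π/180) = sin(π/180) = 0.01745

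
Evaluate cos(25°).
cos(25°) = 0.9063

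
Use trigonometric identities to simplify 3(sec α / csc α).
3(sec α / csc α) = 3(tan α) (using Reciprocal identities)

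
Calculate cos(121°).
cos(121°) = -0.515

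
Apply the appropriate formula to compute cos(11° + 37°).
cos(11° + 37°) = cos 11° cos 37° - sin 11° sin 37° = 0.6691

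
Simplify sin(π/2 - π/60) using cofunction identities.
sin(π/2 - π/60) = cos(π/60)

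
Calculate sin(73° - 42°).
sin(73° - 42°) = sin 73° cos 42° - cos 73° sin 42° = 0.515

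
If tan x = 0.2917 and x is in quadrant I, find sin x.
sin x = 0.28 (using tan²x + 1 = sec²x)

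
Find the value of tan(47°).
tan(47°) = 1.072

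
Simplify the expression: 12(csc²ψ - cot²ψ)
12(csc²ψ - cot²ψ) = 12 (using Pythagorean identity)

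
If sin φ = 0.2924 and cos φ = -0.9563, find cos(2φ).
cos(2φ) = cos²φ - sin²φ = 0.829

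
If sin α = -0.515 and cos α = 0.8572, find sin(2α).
sin(2α) = 2 sin α cos α = -0.8829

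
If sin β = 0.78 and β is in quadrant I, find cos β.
cos β = 0.6258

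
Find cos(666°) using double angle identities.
cos(666°) = cos²333° - sin²333° = 0.5878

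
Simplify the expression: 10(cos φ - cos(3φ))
10(cos φ - cos(3φ)) = 10(2 sin(2φ) sin φ) (using Sum-to-product)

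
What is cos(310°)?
cos(310°) = 0.6428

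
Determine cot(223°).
cot(223°) = 1.072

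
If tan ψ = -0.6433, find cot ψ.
cot ψ = 1/tan ψ = -1.554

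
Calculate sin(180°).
sin(180°) = 0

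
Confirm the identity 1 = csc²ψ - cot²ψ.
RHS = 1/sin²ψ - cos²ψ/sin²ψ = (1 - cos²ψ)/sin²ψ = sin²ψ/sin²ψ = 1 = LHS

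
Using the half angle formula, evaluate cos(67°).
cos(67°) = √((1 + cos 134°)/2) = 0.3907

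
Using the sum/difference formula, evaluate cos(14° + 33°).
cos(14° + 33°) = cos 14° cos 33° - sin 14° sin 33° = 0.682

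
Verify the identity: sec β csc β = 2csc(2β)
RHS = 2/sin(2β) = 2/(2 sin β cos β) = 1/(sin β cos β) = (1/cos β)(1/sin β) = sec β csc β = LHS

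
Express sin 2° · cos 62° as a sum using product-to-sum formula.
sin 2° cos 62° = (1/2)[sin(2°+62°) + sin(2°-62°)]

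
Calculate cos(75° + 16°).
cos(75° + 16°) = cos 75° cos 16° - sin 75° sin 16° = -0.01745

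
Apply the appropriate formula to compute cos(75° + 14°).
cos(75° + 14°) = cos 75° cos 14° - sin 75° sin 14° = 0.01745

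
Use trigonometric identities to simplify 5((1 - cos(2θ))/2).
5((1 - cos(2θ))/2) = 5(sin²θ) (using Power reduction)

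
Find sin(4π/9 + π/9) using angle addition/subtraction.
sin(4π/9 + π/9) = sin 4π/9 cos π/9 + cos 4π/9 sin π/9 = 0.9848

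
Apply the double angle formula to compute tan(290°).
tan(290°) = 2 tan 145° / (1 - tan²145°) = -2.747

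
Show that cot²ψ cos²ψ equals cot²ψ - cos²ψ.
RHS = cos²ψ/sin²ψ - cos²ψ = cos²ψ(1/sin²ψ - 1) = cos²ψ · (1 - sin²ψ)/sin²ψ = cos²ψ · cos²ψ/sin²ψ = cos²ψ · cot²ψ = LHS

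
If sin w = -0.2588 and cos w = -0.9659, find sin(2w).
sin(2w) = 2 sin w cos w = 0.4999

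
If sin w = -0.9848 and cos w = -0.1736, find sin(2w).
sin(2w) = 2 sin w cos w = 0.3419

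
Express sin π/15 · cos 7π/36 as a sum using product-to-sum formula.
sin π/15 cos 7π/36 = (1/2)[sin(π/15+7π/36) + sin(π/15-7π/36)]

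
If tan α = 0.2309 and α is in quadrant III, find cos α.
cos α = -0.9744 (using tan²α + 1 = sec²α)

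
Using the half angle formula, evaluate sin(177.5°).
sin(177.5°) = √((1 - cos 355°)/2) = 0.04362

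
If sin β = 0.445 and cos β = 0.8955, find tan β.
tan β = sin β / cos β = 0.4969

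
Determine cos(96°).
cos(96°) = -0.1045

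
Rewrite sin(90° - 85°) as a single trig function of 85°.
sin(90° - 85°) = cos(85°)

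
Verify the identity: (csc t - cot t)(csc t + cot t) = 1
LHS = csc²t - cot²t = (1 + cot²t) - cot²t = 1 = RHS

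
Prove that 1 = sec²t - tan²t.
RHS = 1/cos²t - sin²t/cos²t = (1 - sin²t)/cos²t = cos²t/cos²t = 1 = LHS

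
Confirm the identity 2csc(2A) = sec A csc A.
LHS = 2/sin(2A) = 2/(2 sin A cos A) = 1/(sin A cos A) = (1/cos A)(1/sin A) = sec A csc A = RHS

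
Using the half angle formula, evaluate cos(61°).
cos(61°) = √((1 + cos 122°)/2) = 0.4848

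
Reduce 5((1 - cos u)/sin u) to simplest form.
5((1 - cos u)/sin u) = 5(tan(u/2)) (using Half angle)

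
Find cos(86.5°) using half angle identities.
cos(86.5°) = √((1 + cos 173°)/2) = 0.06105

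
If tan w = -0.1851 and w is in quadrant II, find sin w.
sin w = 0.182 (using tan²w + 1 = sec²w)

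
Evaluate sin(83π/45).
sin(83π/45) = -0.4695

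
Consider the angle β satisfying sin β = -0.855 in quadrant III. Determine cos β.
cos β = ±√(1 - sin²β) = -0.5186 (negative in QIII)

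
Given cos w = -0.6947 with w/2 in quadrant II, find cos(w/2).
cos(w/2) = ±√((1 + cos w)/2); negative since w/2 ∈ QII, so cos(w/2) = -0.3907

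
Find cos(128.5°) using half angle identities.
cos(128.5°) = -√((1 + cos 257°)/2) = -0.6225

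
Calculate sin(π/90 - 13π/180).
sin(π/90 - 13π/180) = sin π/90 cos 13π/180 - cos π/90 sin 13π/180 = -0.1908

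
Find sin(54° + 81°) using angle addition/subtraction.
sin(54° + 81°) = sin 54° cos 81° + cos 54° sin 81° = √2/2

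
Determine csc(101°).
csc(101°) = 1.019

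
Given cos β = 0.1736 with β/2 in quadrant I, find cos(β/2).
cos(β/2) = ±√((1 + cos β)/2); positive since β/2 ∈ QI, so cos(β/2) = 0.766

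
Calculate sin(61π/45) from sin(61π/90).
sin(61π/45) = 2 sin 61π/90 cos 61π/90 = -0.8988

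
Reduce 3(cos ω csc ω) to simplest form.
3(cos ω csc ω) = 3(cot ω) (using Reciprocal + quotient)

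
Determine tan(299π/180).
tan(299π/180) = -1.804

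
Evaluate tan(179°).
tan(179°) = -0.01746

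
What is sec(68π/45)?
sec(68π/45) = 28.65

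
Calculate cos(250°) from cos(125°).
cos(250°) = 1 - 2sin²125° = -0.342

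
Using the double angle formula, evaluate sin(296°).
sin(296°) = 2 sin 148° cos 148° = -0.8988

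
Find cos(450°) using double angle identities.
cos(450°) = cos²225° - sin²225° = 0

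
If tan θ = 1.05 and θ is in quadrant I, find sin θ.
sin θ = 0.7241 (using tan²θ + 1 = sec²θ)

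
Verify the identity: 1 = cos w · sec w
RHS = cos w · (1/cos w) = 1 = LHS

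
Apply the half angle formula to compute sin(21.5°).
sin(21.5°) = √((1 - cos 43°)/2) = 0.3665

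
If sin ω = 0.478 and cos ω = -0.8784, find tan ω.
tan ω = sin ω / cos ω = -0.5442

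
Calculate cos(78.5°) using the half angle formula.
cos(78.5°) = √((1 + cos 157°)/2) = 0.1994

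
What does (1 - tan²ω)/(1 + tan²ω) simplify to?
(1 - tan²ω)/(1 + tan²ω) = cos(2ω) (using Double angle)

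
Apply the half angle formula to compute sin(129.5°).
sin(129.5°) = √((1 - cos 259°)/2) = 0.7716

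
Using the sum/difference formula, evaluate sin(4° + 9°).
sin(4° + 9°) = sin 4° cos 9° + cos 4° sin 9° = 0.225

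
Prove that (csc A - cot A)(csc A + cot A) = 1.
LHS = csc²A - cot²A = (1 + cot²A) - cot²A = 1 = RHS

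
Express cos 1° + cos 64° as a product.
cos 1° + cos 64° = 2 cos(32.5°) cos(-31.5°)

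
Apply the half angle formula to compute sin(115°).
sin(115°) = √((1 - cos 230°)/2) = 0.9063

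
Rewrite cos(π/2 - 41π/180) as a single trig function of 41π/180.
cos(π/2 - 41π/180) = sin(41π/180)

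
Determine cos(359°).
cos(359°) = 0.9998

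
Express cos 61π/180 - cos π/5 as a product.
cos 61π/180 - cos π/5 = -2 sin(97π/360) sin(5π/72)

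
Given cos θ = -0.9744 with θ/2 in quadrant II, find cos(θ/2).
cos(θ/2) = ±√((1 + cos θ)/2); negative since θ/2 ∈ QII, so cos(θ/2) = -0.1131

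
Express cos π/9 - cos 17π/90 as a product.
cos π/9 - cos 17π/90 = -2 sin(3π/20) sin(-7π/180)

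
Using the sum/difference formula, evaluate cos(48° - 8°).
cos(48° - 8°) = cos 48° cos 8° + sin 48° sin 8° = 0.766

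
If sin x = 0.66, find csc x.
csc x = 1/sin x = 1.515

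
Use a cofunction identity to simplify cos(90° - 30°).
cos(90° - 30°) = sin(30°)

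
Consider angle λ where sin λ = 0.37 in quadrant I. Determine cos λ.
cos λ = √(1 - sin²λ) = 0.929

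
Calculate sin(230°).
sin(230°) = -0.766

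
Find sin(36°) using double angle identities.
sin(36°) = 2 sin 18° cos 18° = 0.5878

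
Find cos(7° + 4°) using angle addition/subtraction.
cos(7° + 4°) = cos 7° cos 4° - sin 7° sin 4° = 0.9816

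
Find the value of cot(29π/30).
cot(29π/30) = -9.514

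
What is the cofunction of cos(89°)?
cos(89°) = sin(90° - 89°) = sin(1°)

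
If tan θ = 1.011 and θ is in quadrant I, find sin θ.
sin θ = 0.711 (using tan²θ + 1 = sec²θ)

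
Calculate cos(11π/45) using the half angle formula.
cos(11π/45) = √((1 + cos 22π/45)/2) = 0.7193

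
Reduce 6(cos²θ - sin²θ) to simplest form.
6(cos²θ - sin²θ) = 6(cos(2θ)) (using Double angle)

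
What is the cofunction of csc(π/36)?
csc(π/36) = sec(π/2 - π/36) = sec(17π/36)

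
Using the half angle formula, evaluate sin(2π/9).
sin(2π/9) = √((1 - cos 4π/9)/2) = 0.6428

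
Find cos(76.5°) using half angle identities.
cos(76.5°) = √((1 + cos 153°)/2) = 0.2334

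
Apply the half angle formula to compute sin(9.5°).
sin(9.5°) = √((1 - cos 19°)/2) = 0.165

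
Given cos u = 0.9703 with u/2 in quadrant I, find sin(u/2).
sin(u/2) = ±√((1 - cos u)/2); positive since u/2 ∈ QI, so sin(u/2) = 0.1219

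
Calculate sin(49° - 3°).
sin(49° - 3°) = sin 49° cos 3° - cos 49° sin 3° = 0.7193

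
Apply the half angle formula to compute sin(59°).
sin(59°) = √((1 - cos 118°)/2) = 0.8572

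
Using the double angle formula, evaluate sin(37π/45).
sin(37π/45) = 2 sin 37π/90 cos 37π/90 = 0.5299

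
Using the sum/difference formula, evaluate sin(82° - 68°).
sin(82° - 68°) = sin 82° cos 68° - cos 82° sin 68° = 0.2419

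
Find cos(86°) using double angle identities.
cos(86°) = cos²43° - sin²43° = 0.06976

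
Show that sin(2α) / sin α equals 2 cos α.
LHS = 2 sin α cos α / sin α = 2 cos α = RHS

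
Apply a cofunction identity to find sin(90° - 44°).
sin(90° - 44°) = cos(44°) = 0.7193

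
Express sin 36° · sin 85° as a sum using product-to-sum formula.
sin 36° sin 85° = (1/2)[cos(36°-85°) - cos(36°+85°)]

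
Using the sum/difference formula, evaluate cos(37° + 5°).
cos(37° + 5°) = cos 37° cos 5° - sin 37° sin 5° = 0.7431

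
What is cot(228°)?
cot(228°) = 0.9004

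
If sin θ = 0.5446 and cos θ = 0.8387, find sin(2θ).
sin(2θ) = 2 sin θ cos θ = 0.9135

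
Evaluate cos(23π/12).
cos(23π/12) = (√6+√2)/4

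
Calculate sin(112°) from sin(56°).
sin(112°) = 2 sin 56° cos 56° = 0.9272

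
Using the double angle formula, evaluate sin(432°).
sin(432°) = 2 sin 216° cos 216° = 0.9511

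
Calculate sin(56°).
sin(56°) = 0.829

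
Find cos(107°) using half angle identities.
cos(107°) = -√((1 + cos 214°)/2) = -0.2924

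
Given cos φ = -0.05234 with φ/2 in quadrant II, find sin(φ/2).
sin(φ/2) = ±√((1 - cos φ)/2); positive since φ/2 ∈ QII, so sin(φ/2) = 0.7254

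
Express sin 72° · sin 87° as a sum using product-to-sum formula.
sin 72° sin 87° = (1/2)[cos(72°-87°) - cos(72°+87°)]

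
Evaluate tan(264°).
tan(264°) = 9.514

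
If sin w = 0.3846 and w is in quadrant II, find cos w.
cos w = -0.9231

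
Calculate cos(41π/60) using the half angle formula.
cos(41π/60) = -√((1 + cos 41π/30)/2) = -0.5446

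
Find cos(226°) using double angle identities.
cos(226°) = 2cos²113° - 1 = -0.6947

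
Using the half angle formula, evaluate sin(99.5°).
sin(99.5°) = √((1 - cos 199°)/2) = 0.9863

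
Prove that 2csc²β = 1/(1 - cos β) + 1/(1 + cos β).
RHS = [(1 + cos β) + (1 - cos β)] / [(1 - cos β)(1 + cos β)] = 2/(1 - cos²β) = 2/sin²β = 2csc²β = LHS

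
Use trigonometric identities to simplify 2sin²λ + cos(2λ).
2sin²λ + cos(2λ) = 1 (using Double angle)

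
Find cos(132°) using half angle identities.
cos(132°) = -√((1 + cos 264°)/2) = -0.6691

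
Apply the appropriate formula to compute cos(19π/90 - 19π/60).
cos(19π/90 - 19π/60) = cos 19π/90 cos 19π/60 + sin 19π/90 sin 19π/60 = 0.9455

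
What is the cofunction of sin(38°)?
sin(38°) = cos(90° - 38°) = cos(52°)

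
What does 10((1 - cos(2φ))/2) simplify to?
10((1 - cos(2φ))/2) = 10(sin²φ) (using Power reduction)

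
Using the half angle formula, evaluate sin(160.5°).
sin(160.5°) = √((1 - cos 321°)/2) = 0.3338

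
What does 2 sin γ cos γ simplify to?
2 sin γ cos γ = sin(2γ) (using Double angle)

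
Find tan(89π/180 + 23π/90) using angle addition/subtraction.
tan(89π/180 + 23π/90) = (tan 89π/180 + tan 23π/90)/(1 - tan 89π/180 tan 23π/90) = -1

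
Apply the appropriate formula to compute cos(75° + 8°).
cos(75° + 8°) = cos 75° cos 8° - sin 75° sin 8° = 0.1219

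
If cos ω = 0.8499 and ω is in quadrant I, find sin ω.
sin ω = 0.5269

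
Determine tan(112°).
tan(112°) = -2.475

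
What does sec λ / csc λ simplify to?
sec λ / csc λ = tan λ (using Reciprocal identities)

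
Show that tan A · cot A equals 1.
LHS = (sin A/cos A) · (cos A/sin A) = 1 = RHS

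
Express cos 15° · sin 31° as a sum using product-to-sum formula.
cos 15° sin 31° = (1/2)[sin(15°+31°) - sin(15°-31°)]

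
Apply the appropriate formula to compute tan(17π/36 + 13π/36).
tan(17π/36 + 13π/36) = (tan 17π/36 + tan 13π/36)/(1 - tan 17π/36 tan 13π/36) = -√3/3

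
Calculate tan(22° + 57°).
tan(22° + 57°) = (tan 22° + tan 57°)/(1 - tan 22° tan 57°) = 5.145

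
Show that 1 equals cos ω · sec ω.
RHS = cos ω · (1/cos ω) = 1 = LHS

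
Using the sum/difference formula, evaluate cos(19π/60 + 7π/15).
cos(19π/60 + 7π/15) = cos 19π/60 cos 7π/15 - sin 19π/60 sin 7π/15 = -0.7771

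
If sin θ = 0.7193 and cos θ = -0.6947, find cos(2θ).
cos(2θ) = cos²θ - sin²θ = -0.03478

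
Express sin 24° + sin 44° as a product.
sin 24° + sin 44° = 2 sin(34°) cos(-10°)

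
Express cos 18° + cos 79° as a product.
cos 18° + cos 79° = 2 cos(48.5°) cos(-30.5°)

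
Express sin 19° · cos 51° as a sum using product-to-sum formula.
sin 19° cos 51° = (1/2)[sin(19°+51°) + sin(19°-51°)]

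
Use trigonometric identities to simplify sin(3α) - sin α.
sin(3α) - sin α = 2 cos(2α) sin α (using Sum-to-product)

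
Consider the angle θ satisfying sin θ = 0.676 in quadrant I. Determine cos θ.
cos θ = √(1 - sin²θ) = 0.7369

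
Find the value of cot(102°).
cot(102°) = -0.2126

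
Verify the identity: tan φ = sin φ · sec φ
RHS = sin φ · (1/cos φ) = sin φ/cos φ = tan φ = LHS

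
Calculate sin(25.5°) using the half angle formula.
sin(25.5°) = √((1 - cos 51°)/2) = 0.4305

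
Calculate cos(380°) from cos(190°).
cos(380°) = cos²190° - sin²190° = 0.9397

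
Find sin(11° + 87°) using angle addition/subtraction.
sin(11° + 87°) = sin 11° cos 87° + cos 11° sin 87° = 0.9903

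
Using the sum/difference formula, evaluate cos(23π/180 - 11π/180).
cos(23π/180 - 11π/180) = cos 23π/180 cos 11π/180 + sin 23π/180 sin 11π/180 = 0.9781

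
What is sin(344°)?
sin(344°) = -0.2756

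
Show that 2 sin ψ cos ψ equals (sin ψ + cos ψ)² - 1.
RHS = sin²ψ + 2 sin ψ cos ψ + cos²ψ - 1 = (sin²ψ + cos²ψ) + 2 sin ψ cos ψ - 1 = 1 + 2 sin ψ cos ψ - 1 = 2 sin ψ cos ψ = LHS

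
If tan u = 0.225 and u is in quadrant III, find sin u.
sin u = -0.2195 (using tan²u + 1 = sec²u)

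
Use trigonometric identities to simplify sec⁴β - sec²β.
sec⁴β - sec²β = tan⁴β + tan²β (using Pythagorean)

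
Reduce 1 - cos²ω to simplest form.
1 - cos²ω = sin²ω (using Pythagorean identity)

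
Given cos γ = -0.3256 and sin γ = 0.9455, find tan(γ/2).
tan(γ/2) = sin γ / (1 + cos γ) = 1.402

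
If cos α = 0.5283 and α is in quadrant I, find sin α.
sin α = 0.8491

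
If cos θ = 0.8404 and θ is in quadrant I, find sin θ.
sin θ = 0.542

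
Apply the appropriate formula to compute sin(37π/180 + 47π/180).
sin(37π/180 + 47π/180) = sin 37π/180 cos 47π/180 + cos 37π/180 sin 47π/180 = 0.9945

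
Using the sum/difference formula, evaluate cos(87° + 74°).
cos(87° + 74°) = cos 87° cos 74° - sin 87° sin 74° = -0.9455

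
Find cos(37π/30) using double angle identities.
cos(37π/30) = cos²37π/60 - sin²37π/60 = -0.7431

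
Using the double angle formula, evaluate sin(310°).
sin(310°) = 2 sin 155° cos 155° = -0.766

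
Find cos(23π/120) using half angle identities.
cos(23π/120) = √((1 + cos 23π/60)/2) = 0.8241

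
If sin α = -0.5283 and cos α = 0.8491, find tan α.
tan α = sin α / cos α = -0.6222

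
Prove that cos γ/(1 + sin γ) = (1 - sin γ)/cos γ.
RHS = (1 - sin γ)(1 + sin γ) / (cos γ(1 + sin γ)) = (1 - sin²γ) / (cos γ(1 + sin γ)) = cos²γ / (cos γ(1 + sin γ)) = cos γ/(1 + sin γ) = LHS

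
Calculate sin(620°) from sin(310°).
sin(620°) = 2 sin 310° cos 310° = -0.9848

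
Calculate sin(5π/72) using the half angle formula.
sin(5π/72) = √((1 - cos 5π/36)/2) = 0.2164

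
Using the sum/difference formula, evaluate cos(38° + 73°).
cos(38° + 73°) = cos 38° cos 73° - sin 38° sin 73° = -0.3584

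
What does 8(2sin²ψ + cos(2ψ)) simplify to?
8(2sin²ψ + cos(2ψ)) = 8 (using Double angle)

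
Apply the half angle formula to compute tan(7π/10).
tan(7π/10) = sin 7π/5 / (1 + cos 7π/5) = -1.376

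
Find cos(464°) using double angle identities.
cos(464°) = cos²232° - sin²232° = -0.2419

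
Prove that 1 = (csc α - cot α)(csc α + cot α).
RHS = csc²α - cot²α = (1 + cot²α) - cot²α = 1 = LHS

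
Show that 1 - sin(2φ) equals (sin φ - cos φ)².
RHS = sin²φ - 2 sin φ cos φ + cos²φ = (sin²φ + cos²φ) - 2 sin φ cos φ = 1 - sin(2φ) = LHS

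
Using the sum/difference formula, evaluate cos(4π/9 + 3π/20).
cos(4π/9 + 3π/20) = cos 4π/9 cos 3π/20 - sin 4π/9 sin 3π/20 = -0.2924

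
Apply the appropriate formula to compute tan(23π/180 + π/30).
tan(23π/180 + π/30) = (tan 23π/180 + tan π/30)/(1 - tan 23π/180 tan π/30) = 0.5543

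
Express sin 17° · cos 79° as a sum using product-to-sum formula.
sin 17° cos 79° = (1/2)[sin(17°+79°) + sin(17°-79°)]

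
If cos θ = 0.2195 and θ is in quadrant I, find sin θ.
sin θ = 0.9756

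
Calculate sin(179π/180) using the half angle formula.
sin(179π/180) = √((1 - cos 179π/90)/2) = 0.01745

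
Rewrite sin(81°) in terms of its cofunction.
sin(81°) = cos(90° - 81°) = cos(9°)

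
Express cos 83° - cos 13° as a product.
cos 83° - cos 13° = -2 sin(48°) sin(35°)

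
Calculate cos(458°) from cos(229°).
cos(458°) = cos²229° - sin²229° = -0.1392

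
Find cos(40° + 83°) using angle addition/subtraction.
cos(40° + 83°) = cos 40° cos 83° - sin 40° sin 83° = -0.5446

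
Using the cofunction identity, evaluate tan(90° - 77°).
tan(90° - 77°) = cot(77°) = 0.2309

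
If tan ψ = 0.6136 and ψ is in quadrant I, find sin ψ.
sin ψ = 0.523 (using tan²ψ + 1 = sec²ψ)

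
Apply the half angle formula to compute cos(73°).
cos(73°) = √((1 + cos 146°)/2) = 0.2924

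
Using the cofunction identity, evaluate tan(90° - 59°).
tan(90° - 59°) = cot(59°) = 0.6009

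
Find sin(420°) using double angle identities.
sin(420°) = 2 sin 210° cos 210° = √3/2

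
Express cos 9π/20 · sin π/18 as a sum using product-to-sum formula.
cos 9π/20 sin π/18 = (1/2)[sin(9π/20+π/18) - sin(9π/20-π/18)]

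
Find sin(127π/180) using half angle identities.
sin(127π/180) = √((1 - cos 127π/90)/2) = 0.7986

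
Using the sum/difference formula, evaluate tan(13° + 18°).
tan(13° + 18°) = (tan 13° + tan 18°)/(1 - tan 13° tan 18°) = 0.6009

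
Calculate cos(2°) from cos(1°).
cos(2°) = cos²1° - sin²1° = 0.9994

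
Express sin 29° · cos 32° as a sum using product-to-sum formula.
sin 29° cos 32° = (1/2)[sin(29°+32°) + sin(29°-32°)]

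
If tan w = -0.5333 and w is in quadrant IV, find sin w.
sin w = -0.4706 (using tan²w + 1 = sec²w)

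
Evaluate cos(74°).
cos(74°) = 0.2756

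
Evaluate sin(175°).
sin(175°) = 0.08716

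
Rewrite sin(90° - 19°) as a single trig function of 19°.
sin(90° - 19°) = cos(19°)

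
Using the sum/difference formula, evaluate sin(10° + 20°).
sin(10° + 20°) = sin 10° cos 20° + cos 10° sin 20° = 1/2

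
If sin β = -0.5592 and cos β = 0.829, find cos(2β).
cos(2β) = cos²β - sin²β = 0.3745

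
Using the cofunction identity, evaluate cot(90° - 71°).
cot(90° - 71°) = tan(71°) = 2.904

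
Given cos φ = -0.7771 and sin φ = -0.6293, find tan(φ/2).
tan(φ/2) = sin φ / (1 + cos φ) = -2.823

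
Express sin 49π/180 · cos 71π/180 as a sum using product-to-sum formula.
sin 49π/180 cos 71π/180 = (1/2)[sin(49π/180+71π/180) + sin(49π/180-71π/180)]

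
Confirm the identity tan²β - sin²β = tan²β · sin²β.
LHS = sin²β/cos²β - sin²β = sin²β(1/cos²β - 1) = sin²β · (1 - cos²β)/cos²β = sin²β · sin²β/cos²β = sin²β · tan²β = RHS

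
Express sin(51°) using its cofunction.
sin(51°) = cos(90° - 51°) = cos(39°)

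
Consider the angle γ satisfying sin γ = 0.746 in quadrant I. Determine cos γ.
cos γ = √(1 - sin²γ) = 0.6659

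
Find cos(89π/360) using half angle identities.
cos(89π/360) = √((1 + cos 89π/180)/2) = 0.7133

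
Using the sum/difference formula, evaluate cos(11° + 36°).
cos(11° + 36°) = cos 11° cos 36° - sin 11° sin 36° = 0.682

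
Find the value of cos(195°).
cos(195°) = -(√6+√2)/4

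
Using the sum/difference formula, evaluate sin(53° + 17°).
sin(53° + 17°) = sin 53° cos 17° + cos 53° sin 17° = 0.9397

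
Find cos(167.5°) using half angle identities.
cos(167.5°) = -√((1 + cos 335°)/2) = -0.9763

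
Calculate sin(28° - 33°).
sin(28° - 33°) = sin 28° cos 33° - cos 28° sin 33° = -0.08716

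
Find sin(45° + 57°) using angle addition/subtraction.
sin(45° + 57°) = sin 45° cos 57° + cos 45° sin 57° = 0.9781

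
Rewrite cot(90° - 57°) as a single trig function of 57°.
cot(90° - 57°) = tan(57°)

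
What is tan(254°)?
tan(254°) = 3.487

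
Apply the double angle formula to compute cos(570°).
cos(570°) = cos²285° - sin²285° = -√3/2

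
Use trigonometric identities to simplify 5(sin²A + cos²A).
5(sin²A + cos²A) = 5 (using Pythagorean identity)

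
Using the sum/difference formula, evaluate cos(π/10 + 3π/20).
cos(π/10 + 3π/20) = cos π/10 cos 3π/20 - sin π/10 sin 3π/20 = √2/2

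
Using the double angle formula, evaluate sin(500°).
sin(500°) = 2 sin 250° cos 250° = 0.6428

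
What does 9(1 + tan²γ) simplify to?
9(1 + tan²γ) = 9(sec²γ) (using Pythagorean identity)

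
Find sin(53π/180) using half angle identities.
sin(53π/180) = √((1 - cos 53π/90)/2) = 0.7986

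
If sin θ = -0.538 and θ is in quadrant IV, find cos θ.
cos θ = 0.8429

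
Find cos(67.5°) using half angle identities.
cos(67.5°) = √((1 + cos 135°)/2) = √(2-√2)/2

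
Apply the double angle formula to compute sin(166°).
sin(166°) = 2 sin 83° cos 83° = 0.2419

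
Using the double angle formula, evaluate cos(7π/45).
cos(7π/45) = cos²7π/90 - sin²7π/90 = 0.8829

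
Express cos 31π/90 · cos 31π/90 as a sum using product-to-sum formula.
cos 31π/90 cos 31π/90 = (1/2)[cos(31π/90-31π/90) + cos(31π/90+31π/90)]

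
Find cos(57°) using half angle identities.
cos(57°) = √((1 + cos 114°)/2) = 0.5446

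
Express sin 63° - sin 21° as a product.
sin 63° - sin 21° = 2 cos(42°) sin(21°)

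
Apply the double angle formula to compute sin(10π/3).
sin(10π/3) = 2 sin 5π/3 cos 5π/3 = -√3/2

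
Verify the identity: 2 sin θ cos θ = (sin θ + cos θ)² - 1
RHS = sin²θ + 2 sin θ cos θ + cos²θ - 1 = (sin²θ + cos²θ) + 2 sin θ cos θ - 1 = 1 + 2 sin θ cos θ - 1 = 2 sin θ cos θ = LHS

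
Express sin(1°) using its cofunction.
sin(1°) = cos(90° - 1°) = cos(89°)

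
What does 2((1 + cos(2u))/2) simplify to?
2((1 + cos(2u))/2) = 2(cos²u) (using Power reduction)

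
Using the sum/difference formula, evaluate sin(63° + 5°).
sin(63° + 5°) = sin 63° cos 5° + cos 63° sin 5° = 0.9272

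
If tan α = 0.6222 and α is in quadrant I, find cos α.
cos α = 0.8491 (using tan²α + 1 = sec²α)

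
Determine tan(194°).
tan(194°) = 0.2493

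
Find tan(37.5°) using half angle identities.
tan(37.5°) = sin 75° / (1 + cos 75°) = 0.7673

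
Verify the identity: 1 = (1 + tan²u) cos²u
RHS = sec²u · cos²u = (1/cos²u) · cos²u = 1 = LHS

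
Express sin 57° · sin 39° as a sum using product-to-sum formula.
sin 57° sin 39° = (1/2)[cos(57°-39°) - cos(57°+39°)]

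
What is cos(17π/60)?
cos(17π/60) = 0.6293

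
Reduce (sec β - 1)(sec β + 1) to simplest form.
(sec β - 1)(sec β + 1) = tan²β (using Diff. of squares)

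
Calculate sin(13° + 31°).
sin(13° + 31°) = sin 13° cos 31° + cos 13° sin 31° = 0.6947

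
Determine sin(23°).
sin(23°) = 0.3907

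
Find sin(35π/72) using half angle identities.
sin(35π/72) = √((1 - cos 35π/36)/2) = 0.999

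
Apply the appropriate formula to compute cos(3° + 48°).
cos(3° + 48°) = cos 3° cos 48° - sin 3° sin 48° = 0.6293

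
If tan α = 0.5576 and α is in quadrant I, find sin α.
sin α = 0.487 (using tan²α + 1 = sec²α)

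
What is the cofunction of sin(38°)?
sin(38°) = cos(90° - 38°) = cos(52°)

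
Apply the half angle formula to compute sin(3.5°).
sin(3.5°) = √((1 - cos 7°)/2) = 0.06105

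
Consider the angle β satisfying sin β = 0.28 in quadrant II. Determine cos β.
cos β = ±√(1 - sin²β) = -0.96 (negative in QII)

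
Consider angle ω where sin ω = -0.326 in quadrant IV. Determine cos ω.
cos ω = √(1 - sin²ω) = 0.9454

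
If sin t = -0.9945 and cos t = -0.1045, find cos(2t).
cos(2t) = cos²t - sin²t = -0.9781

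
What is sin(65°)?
sin(65°) = 0.9063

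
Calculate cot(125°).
cot(125°) = -0.7002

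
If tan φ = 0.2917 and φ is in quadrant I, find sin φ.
sin φ = 0.28 (using tan²φ + 1 = sec²φ)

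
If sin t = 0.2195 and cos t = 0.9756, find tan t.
tan t = sin t / cos t = 0.225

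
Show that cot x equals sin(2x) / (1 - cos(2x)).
RHS = 2 sin x cos x / (2sin²x) = cos x/sin x = cot x = LHS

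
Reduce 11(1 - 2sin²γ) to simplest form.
11(1 - 2sin²γ) = 11(cos(2γ)) (using Double angle)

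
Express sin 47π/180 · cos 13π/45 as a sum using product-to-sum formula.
sin 47π/180 cos 13π/45 = (1/2)[sin(47π/180+13π/45) + sin(47π/180-13π/45)]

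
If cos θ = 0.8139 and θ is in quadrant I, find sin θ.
sin θ = 0.581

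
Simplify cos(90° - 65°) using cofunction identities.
cos(90° - 65°) = sin(65°)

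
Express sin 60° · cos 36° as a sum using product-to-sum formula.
sin 60° cos 36° = (1/2)[sin(60°+36°) + sin(60°-36°)]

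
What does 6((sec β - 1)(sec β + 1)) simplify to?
6((sec β - 1)(sec β + 1)) = 6(tan²β) (using Diff. of squares)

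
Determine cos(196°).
cos(196°) = -0.9613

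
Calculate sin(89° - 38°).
sin(89° - 38°) = sin 89° cos 38° - cos 89° sin 38° = 0.7771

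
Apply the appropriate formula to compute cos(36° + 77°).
cos(36° + 77°) = cos 36° cos 77° - sin 36° sin 77° = -0.3907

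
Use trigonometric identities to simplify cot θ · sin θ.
cot θ · sin θ = cos θ (using Quotient identity)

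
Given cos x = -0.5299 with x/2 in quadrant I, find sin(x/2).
sin(x/2) = ±√((1 - cos x)/2); positive since x/2 ∈ QI, so sin(x/2) = 0.8746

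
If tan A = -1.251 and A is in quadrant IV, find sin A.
sin A = -0.7811 (using tan²A + 1 = sec²A)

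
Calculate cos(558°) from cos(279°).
cos(558°) = cos²279° - sin²279° = -0.9511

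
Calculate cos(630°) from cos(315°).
cos(630°) = cos²315° - sin²315° = 0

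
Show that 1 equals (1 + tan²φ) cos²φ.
RHS = sec²φ · cos²φ = (1/cos²φ) · cos²φ = 1 = LHS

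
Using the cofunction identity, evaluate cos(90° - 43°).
cos(90° - 43°) = sin(43°) = 0.682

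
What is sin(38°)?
sin(38°) = 0.6157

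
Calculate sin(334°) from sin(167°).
sin(334°) = 2 sin 167° cos 167° = -0.4384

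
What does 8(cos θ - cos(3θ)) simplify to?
8(cos θ - cos(3θ)) = 8(2 sin(2θ) sin θ) (using Sum-to-product)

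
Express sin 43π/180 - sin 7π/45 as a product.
sin 43π/180 - sin 7π/45 = 2 cos(71π/360) sin(π/24)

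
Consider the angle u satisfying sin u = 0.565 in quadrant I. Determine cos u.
cos u = √(1 - sin²u) = 0.8251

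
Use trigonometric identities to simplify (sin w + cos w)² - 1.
(sin w + cos w)² - 1 = sin(2w) (using Pythagorean + double angle)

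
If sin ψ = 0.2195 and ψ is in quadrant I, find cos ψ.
cos ψ = 0.9756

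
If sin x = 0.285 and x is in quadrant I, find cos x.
cos x = 0.9585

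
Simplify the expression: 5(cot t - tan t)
5(cot t - tan t) = 5(2 cot(2t)) (using Double angle)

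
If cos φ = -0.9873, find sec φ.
sec φ = 1/cos φ = -1.013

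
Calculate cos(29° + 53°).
cos(29° + 53°) = cos 29° cos 53° - sin 29° sin 53° = 0.1392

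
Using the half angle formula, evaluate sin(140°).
sin(140°) = √((1 - cos 280°)/2) = 0.6428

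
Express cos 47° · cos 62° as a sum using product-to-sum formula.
cos 47° cos 62° = (1/2)[cos(47°-62°) + cos(47°+62°)]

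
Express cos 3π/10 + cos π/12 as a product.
cos 3π/10 + cos π/12 = 2 cos(23π/120) cos(13π/120)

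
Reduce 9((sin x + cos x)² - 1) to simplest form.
9((sin x + cos x)² - 1) = 9(sin(2x)) (using Pythagorean + double angle)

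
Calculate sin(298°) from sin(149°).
sin(298°) = 2 sin 149° cos 149° = -0.8829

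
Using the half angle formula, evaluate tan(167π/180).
tan(167π/180) = sin 167π/90 / (1 + cos 167π/90) = -0.2309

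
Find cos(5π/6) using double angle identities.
cos(5π/6) = cos²5π/12 - sin²5π/12 = -√3/2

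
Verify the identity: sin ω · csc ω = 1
LHS = sin ω · (1/sin ω) = 1 = RHS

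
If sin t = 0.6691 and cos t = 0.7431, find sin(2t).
sin(2t) = 2 sin t cos t = 0.9944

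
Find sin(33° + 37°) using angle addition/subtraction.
sin(33° + 37°) = sin 33° cos 37° + cos 33° sin 37° = 0.9397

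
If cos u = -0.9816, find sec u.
sec u = 1/cos u = -1.019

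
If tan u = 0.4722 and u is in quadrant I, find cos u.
cos u = 0.9043 (using tan²u + 1 = sec²u)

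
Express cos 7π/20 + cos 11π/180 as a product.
cos 7π/20 + cos 11π/180 = 2 cos(37π/180) cos(13π/90)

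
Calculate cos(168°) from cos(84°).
cos(168°) = 2cos²84° - 1 = -0.9781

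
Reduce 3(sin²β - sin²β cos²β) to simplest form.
3(sin²β - sin²β cos²β) = 3(sin⁴β) (using Factoring)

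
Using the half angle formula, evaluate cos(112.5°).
cos(112.5°) = -√((1 + cos 225°)/2) = -0.3827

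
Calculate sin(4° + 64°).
sin(4° + 64°) = sin 4° cos 64° + cos 4° sin 64° = 0.9272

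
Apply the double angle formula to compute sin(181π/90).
sin(181π/90) = 2 sin 181π/180 cos 181π/180 = 0.0349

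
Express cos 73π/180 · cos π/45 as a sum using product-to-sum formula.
cos 73π/180 cos π/45 = (1/2)[cos(73π/180-π/45) + cos(73π/180+π/45)]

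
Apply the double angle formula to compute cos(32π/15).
cos(32π/15) = cos²16π/15 - sin²16π/15 = 0.9135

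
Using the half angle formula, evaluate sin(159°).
sin(159°) = √((1 - cos 318°)/2) = 0.3584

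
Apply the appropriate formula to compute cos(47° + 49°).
cos(47° + 49°) = cos 47° cos 49° - sin 47° sin 49° = -0.1045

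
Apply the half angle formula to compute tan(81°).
tan(81°) = sin 162° / (1 + cos 162°) = 6.314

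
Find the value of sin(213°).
sin(213°) = -0.5446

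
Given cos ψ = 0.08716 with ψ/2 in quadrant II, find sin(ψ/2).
sin(ψ/2) = ±√((1 - cos ψ)/2); positive since ψ/2 ∈ QII, so sin(ψ/2) = 0.6756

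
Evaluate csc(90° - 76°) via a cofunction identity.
csc(90° - 76°) = sec(76°) = 4.134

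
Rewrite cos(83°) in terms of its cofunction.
cos(83°) = sin(90° - 83°) = sin(7°)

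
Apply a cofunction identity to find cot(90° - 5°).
cot(90° - 5°) = tan(5°) = 0.08749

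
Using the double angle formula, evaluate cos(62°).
cos(62°) = cos²31° - sin²31° = 0.4695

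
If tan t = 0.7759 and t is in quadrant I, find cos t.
cos t = 0.7901 (using tan²t + 1 = sec²t)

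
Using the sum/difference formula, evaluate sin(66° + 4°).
sin(66° + 4°) = sin 66° cos 4° + cos 66° sin 4° = 0.9397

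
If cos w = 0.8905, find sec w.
sec w = 1/cos w = 1.123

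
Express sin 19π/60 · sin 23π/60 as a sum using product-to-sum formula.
sin 19π/60 sin 23π/60 = (1/2)[cos(19π/60-23π/60) - cos(19π/60+23π/60)]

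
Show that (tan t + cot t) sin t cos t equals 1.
LHS = (sin t/cos t + cos t/sin t) sin t cos t = ((sin²t + cos²t)/(sin t cos t)) · sin t cos t = sin²t + cos²t = 1 = RHS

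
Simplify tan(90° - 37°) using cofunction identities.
tan(90° - 37°) = cot(37°)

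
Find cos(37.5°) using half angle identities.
cos(37.5°) = √((1 + cos 75°)/2) = 0.7934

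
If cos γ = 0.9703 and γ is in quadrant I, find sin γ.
sin γ = 0.2419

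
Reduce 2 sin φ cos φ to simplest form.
2 sin φ cos φ = sin(2φ) (using Double angle)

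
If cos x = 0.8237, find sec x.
sec x = 1/cos x = 1.214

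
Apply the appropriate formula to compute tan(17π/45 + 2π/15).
tan(17π/45 + 2π/15) = (tan 17π/45 + tan 2π/15)/(1 - tan 17π/45 tan 2π/15) = -28.64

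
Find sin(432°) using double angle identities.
sin(432°) = 2 sin 216° cos 216° = 0.9511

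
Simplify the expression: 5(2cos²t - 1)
5(2cos²t - 1) = 5(cos(2t)) (using Double angle)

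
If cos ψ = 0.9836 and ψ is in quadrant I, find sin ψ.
sin ψ = 0.1804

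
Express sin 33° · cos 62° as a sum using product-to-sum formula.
sin 33° cos 62° = (1/2)[sin(33°+62°) + sin(33°-62°)]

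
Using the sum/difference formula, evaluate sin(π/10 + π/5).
sin(π/10 + π/5) = sin π/10 cos π/5 + cos π/10 sin π/5 = 0.809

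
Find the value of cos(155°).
cos(155°) = -0.9063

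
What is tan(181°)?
tan(181°) = 0.01746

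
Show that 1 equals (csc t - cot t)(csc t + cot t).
RHS = csc²t - cot²t = (1 + cot²t) - cot²t = 1 = LHS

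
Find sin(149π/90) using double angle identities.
sin(149π/90) = 2 sin 149π/180 cos 149π/180 = -0.8829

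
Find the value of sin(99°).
sin(99°) = 0.9877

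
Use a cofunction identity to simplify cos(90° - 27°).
cos(90° - 27°) = sin(27°)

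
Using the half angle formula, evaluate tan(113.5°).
tan(113.5°) = sin 227° / (1 + cos 227°) = -2.3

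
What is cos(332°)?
cos(332°) = 0.8829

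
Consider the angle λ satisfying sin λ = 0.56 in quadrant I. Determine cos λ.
cos λ = √(1 - sin²λ) = 0.8285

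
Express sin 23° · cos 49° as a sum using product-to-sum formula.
sin 23° cos 49° = (1/2)[sin(23°+49°) + sin(23°-49°)]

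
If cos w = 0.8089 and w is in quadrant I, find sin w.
sin w = 0.5879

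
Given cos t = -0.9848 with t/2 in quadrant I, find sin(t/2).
sin(t/2) = ±√((1 - cos t)/2); positive since t/2 ∈ QI, so sin(t/2) = 0.9962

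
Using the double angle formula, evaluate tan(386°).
tan(386°) = 2 tan 193° / (1 - tan²193°) = 0.4877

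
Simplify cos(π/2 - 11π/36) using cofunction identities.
cos(π/2 - 11π/36) = sin(11π/36)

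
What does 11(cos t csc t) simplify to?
11(cos t csc t) = 11(cot t) (using Reciprocal + quotient)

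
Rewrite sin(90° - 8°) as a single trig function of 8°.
sin(90° - 8°) = cos(8°)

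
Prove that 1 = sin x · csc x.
RHS = sin x · (1/sin x) = 1 = LHS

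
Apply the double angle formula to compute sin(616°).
sin(616°) = 2 sin 308° cos 308° = -0.9703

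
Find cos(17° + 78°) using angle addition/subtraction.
cos(17° + 78°) = cos 17° cos 78° - sin 17° sin 78° = -0.08716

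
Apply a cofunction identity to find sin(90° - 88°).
sin(90° - 88°) = cos(88°) = 0.0349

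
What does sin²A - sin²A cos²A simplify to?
sin²A - sin²A cos²A = sin⁴A (using Factoring)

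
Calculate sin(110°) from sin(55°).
sin(110°) = 2 sin 55° cos 55° = 0.9397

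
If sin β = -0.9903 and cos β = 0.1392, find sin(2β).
sin(2β) = 2 sin β cos β = -0.2757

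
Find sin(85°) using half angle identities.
sin(85°) = √((1 - cos 170°)/2) = 0.9962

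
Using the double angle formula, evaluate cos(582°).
cos(582°) = cos²291° - sin²291° = -0.7431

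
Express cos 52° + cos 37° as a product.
cos 52° + cos 37° = 2 cos(44.5°) cos(7.5°)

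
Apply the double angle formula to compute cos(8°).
cos(8°) = cos²4° - sin²4° = 0.9903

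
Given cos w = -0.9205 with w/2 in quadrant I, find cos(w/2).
cos(w/2) = ±√((1 + cos w)/2); positive since w/2 ∈ QI, so cos(w/2) = 0.1994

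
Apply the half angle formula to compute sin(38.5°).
sin(38.5°) = √((1 - cos 77°)/2) = 0.6225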